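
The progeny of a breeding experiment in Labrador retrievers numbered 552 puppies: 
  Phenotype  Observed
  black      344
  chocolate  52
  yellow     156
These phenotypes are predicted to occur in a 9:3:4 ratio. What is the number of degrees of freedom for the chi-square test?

2

A goodness-of-fit test with 3 phenotype classes has df = 3 − 1 = 2.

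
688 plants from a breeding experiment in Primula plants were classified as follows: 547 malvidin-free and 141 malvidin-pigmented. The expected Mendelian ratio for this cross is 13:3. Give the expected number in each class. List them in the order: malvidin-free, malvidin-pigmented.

Total ratio parts = 16. Expected numbers out of 688:
  malvidin-free: 688 × 13/16 = 559
  malvidin-pigmented: 688 × 3/16 = 129

559, 129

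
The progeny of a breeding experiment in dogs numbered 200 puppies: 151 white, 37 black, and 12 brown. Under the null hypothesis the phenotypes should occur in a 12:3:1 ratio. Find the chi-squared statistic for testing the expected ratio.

Expected counts for N = 200 under a 12:3:1 ratio (total parts = 16):
  white: 200 × 12/16 = 150
  black: 200 × 3/16 = 37.5
  brown: 200 × 1/16 = 12.5
χ² = Σ (O − E)² / E
  white: (151 − 150)² / 150 = 0.0067
  black: (37 − 37.5)² / 37.5 = 0.0067
  brown: (12 − 12.5)² / 12.5 = 0.0200
χ² = 0.0067 + 0.0067 + 0.0200 = 0.0334 ≈ 0.033

0.033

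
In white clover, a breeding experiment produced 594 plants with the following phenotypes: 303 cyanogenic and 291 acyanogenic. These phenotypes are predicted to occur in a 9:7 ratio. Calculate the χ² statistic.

6.627

Under the 9:7 hypothesis (Σ ratio = 16, N = 594):
  cyanogenic: 594 × 9/16 = 334.125
  acyanogenic: 594 × 7/16 = 259.875
χ² = Σ (O − E)² / E
  cyanogenic: (303 − 334.125)² / 334.125 = 2.8994
  acyanogenic: (291 − 259.875)² / 259.875 = 3.7278
χ² = 2.8994 + 3.7278 = 6.6272 ≈ 6.627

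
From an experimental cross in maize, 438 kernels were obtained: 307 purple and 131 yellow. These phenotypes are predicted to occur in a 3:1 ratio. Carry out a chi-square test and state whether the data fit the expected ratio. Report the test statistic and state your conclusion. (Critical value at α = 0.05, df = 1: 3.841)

The 3:1 ratio has 4 parts, so with N = 438 the expected counts are:
  purple: 438 × 3/4 = 328.5
  yellow: 438 × 1/4 = 109.5
χ² = Σ (O − E)² / E
  purple: (307 − 328.5)² / 328.5 = 1.4072
  yellow: (131 − 109.5)² / 109.5 = 4.2215
χ² = 1.4072 + 4.2215 = 5.6287 ≈ 5.629
Degrees of freedom = 2 − 1 = 1; critical value at α = 0.05 is 3.841.
Since 5.629 > 3.841, we reject the null hypothesis — the data do not fit the 3:1 ratio.

5.629; not consistent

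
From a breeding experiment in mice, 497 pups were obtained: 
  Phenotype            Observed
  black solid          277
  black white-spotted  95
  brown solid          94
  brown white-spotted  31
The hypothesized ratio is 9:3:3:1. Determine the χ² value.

0.066

The 9:3:3:1 ratio has 16 parts, so with N = 497 the expected counts are:
  black solid: 497 × 9/16 = 279.5625
  black white-spotted: 497 × 3/16 = 93.1875
  brown solid: 497 × 3/16 = 93.1875
  brown white-spotted: 497 × 1/16 = 31.0625
χ² = Σ (O − E)² / E
  black solid: (277 − 279.5625)² / 279.5625 = 0.0235
  black white-spotted: (95 − 93.1875)² / 93.1875 = 0.0353
  brown solid: (94 − 93.1875)² / 93.1875 = 0.0071
  brown white-spotted: (31 − 31.0625)² / 31.0625 = 0.0001
χ² = 0.0235 + 0.0353 + 0.0071 + 0.0001 = 0.066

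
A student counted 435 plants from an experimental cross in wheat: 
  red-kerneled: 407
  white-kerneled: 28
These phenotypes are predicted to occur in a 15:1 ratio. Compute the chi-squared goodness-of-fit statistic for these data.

0.026

The 15:1 ratio has 16 parts, so with N = 435 the expected counts are:
  red-kerneled: 435 × 15/16 = 407.8125
  white-kerneled: 435 × 1/16 = 27.1875
χ² = Σ (O − E)² / E
  red-kerneled: (407 − 407.8125)² / 407.8125 = 0.0016
  white-kerneled: (28 − 27.1875)² / 27.1875 = 0.0243
χ² = 0.0016 + 0.0243 = 0.0259 ≈ 0.026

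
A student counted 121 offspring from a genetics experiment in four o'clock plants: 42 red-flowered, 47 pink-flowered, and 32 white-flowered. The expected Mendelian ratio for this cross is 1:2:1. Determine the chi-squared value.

7.678

Expected counts for N = 121 under a 1:2:1 ratio (total parts = 4):
  red-flowered: 121 × 1/4 = 30.25
  pink-flowered: 121 × 2/4 = 60.5
  white-flowered: 121 × 1/4 = 30.25
χ² = Σ (O − E)² / E
  red-flowered: (42 − 30.25)² / 30.25 = 4.5640
  pink-flowered: (47 − 60.5)² / 60.5 = 3.0124
  white-flowered: (32 − 30.25)² / 30.25 = 0.1012
χ² = 4.5640 + 3.0124 + 0.1012 = 7.6776 ≈ 7.678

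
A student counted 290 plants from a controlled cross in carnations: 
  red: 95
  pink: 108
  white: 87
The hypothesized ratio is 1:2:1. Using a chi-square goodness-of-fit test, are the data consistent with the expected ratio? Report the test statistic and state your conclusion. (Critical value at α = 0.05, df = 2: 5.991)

19.324; not consistent

Total ratio parts = 4. Expected numbers out of 290:
  red: 290 × 1/4 = 72.5
  pink: 290 × 2/4 = 145
  white: 290 × 1/4 = 72.5
χ² = Σ (O − E)² / E
  red: (95 − 72.5)² / 72.5 = 6.9828
  pink: (108 − 145)² / 145 = 9.4414
  white: (87 − 72.5)² / 72.5 = 2.9000
χ² = 6.9828 + 9.4414 + 2.9000 = 19.3242 ≈ 19.324
Degrees of freedom = 3 − 1 = 2; critical value at α = 0.05 is 5.991.
Since 19.324 > 5.991, we reject the null hypothesis — the data do not fit the 1:2:1 ratio.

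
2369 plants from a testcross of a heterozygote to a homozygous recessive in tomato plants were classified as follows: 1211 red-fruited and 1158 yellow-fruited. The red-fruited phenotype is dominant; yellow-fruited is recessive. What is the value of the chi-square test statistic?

1.186

A testcross of a heterozygote (Aa × aa) gives a 1:1 phenotypic ratio.
Under the 1:1 hypothesis (Σ ratio = 2, N = 2369):
  red-fruited: 2369 × 1/2 = 1184.5
  yellow-fruited: 2369 × 1/2 = 1184.5
χ² = Σ (O − E)² / E
  red-fruited: (1211 − 1184.5)² / 1184.5 = 0.5929
  yellow-fruited: (1158 − 1184.5)² / 1184.5 = 0.5929
χ² = 0.5929 + 0.5929 = 1.1858 ≈ 1.186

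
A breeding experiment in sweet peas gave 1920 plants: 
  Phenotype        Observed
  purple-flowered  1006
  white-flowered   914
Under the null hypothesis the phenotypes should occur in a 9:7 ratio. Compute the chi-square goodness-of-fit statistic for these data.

Total ratio parts = 16. Expected numbers out of 1920:
  purple-flowered: 1920 × 9/16 = 1080
  white-flowered: 1920 × 7/16 = 840
χ² = Σ (O − E)² / E
  purple-flowered: (1006 − 1080)² / 1080 = 5.0704
  white-flowered: (914 − 840)² / 840 = 6.5190
χ² = 5.0704 + 6.5190 = 11.5894 ≈ 11.589

11.589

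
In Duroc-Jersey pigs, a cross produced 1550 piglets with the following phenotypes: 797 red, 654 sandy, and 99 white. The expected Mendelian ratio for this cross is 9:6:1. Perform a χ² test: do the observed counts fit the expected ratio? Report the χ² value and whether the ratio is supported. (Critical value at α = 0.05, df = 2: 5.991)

15.582; not consistent

Expected counts for N = 1550 under a 9:6:1 ratio (total parts = 16):
  red: 1550 × 9/16 = 871.875
  sandy: 1550 × 6/16 = 581.25
  white: 1550 × 1/16 = 96.875
χ² = Σ (O − E)² / E
  red: (797 − 871.875)² / 871.875 = 6.4301
  sandy: (654 − 581.25)² / 581.25 = 9.1055
  white: (99 − 96.875)² / 96.875 = 0.0466
χ² = 6.4301 + 9.1055 + 0.0466 = 15.5822 ≈ 15.582
Degrees of freedom = 3 − 1 = 2; critical value at α = 0.05 is 5.991.
Since 15.582 > 5.991, we reject the null hypothesis — the data do not fit the 9:6:1 ratio.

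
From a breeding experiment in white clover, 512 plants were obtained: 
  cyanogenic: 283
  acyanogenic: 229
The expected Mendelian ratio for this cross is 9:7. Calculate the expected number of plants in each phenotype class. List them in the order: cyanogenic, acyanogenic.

Expected counts for N = 512 under a 9:7 ratio (total parts = 16):
  cyanogenic: 512 × 9/16 = 288
  acyanogenic: 512 × 7/16 = 224

288, 224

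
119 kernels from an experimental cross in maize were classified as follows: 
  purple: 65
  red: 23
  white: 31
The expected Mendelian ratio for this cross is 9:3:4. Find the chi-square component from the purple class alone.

Under the 9:3:4 hypothesis (Σ ratio = 16, N = 119):
  purple: 119 × 9/16 = 66.9375
  red: 119 × 3/16 = 22.3125
  white: 119 × 4/16 = 29.75
Contribution of purple: (65 − 66.9375)² / 66.9375 = 0.0561

0.056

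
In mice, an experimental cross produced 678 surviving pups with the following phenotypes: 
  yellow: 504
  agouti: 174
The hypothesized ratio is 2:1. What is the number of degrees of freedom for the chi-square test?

1

A goodness-of-fit test with 2 phenotype classes has df = 2 − 1 = 1.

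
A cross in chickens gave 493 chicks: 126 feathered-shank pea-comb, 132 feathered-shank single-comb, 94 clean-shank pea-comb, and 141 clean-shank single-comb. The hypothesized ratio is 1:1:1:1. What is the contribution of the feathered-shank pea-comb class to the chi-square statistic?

Total ratio parts = 4. Expected numbers out of 493:
  feathered-shank pea-comb: 493 × 1/4 = 123.25
  feathered-shank single-comb: 493 × 1/4 = 123.25
  clean-shank pea-comb: 493 × 1/4 = 123.25
  clean-shank single-comb: 493 × 1/4 = 123.25
Contribution of feathered-shank pea-comb: (126 − 123.25)² / 123.25 = 0.0614

0.061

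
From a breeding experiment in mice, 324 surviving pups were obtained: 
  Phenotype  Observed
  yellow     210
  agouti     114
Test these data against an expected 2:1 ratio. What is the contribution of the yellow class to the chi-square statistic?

0.167

Expected counts for N = 324 under a 2:1 ratio (total parts = 3):
  yellow: 324 × 2/3 = 216
  agouti: 324 × 1/3 = 108
Contribution of yellow: (210 − 216)² / 216 = 0.1667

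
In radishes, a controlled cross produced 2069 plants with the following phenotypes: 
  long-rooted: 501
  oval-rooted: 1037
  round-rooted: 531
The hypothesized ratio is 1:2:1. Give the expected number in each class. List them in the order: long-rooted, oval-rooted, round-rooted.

517.25, 1034.5, 517.25

Expected counts for N = 2069 under a 1:2:1 ratio (total parts = 4):
  long-rooted: 2069 × 1/4 = 517.25
  oval-rooted: 2069 × 2/4 = 1034.5
  round-rooted: 2069 × 1/4 = 517.25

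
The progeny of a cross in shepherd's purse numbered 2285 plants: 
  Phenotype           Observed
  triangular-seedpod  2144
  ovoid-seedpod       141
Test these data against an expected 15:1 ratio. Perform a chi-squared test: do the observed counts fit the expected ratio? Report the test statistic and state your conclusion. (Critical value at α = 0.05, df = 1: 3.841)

0.025; consistent

Expected counts for N = 2285 under a 15:1 ratio (total parts = 16):
  triangular-seedpod: 2285 × 15/16 = 2142.1875
  ovoid-seedpod: 2285 × 1/16 = 142.8125
χ² = Σ (O − E)² / E
  triangular-seedpod: (2144 − 2142.1875)² / 2142.1875 = 0.0015
  ovoid-seedpod: (141 − 142.8125)² / 142.8125 = 0.0230
χ² = 0.0015 + 0.0230 = 0.0245 ≈ 0.025
Degrees of freedom = 2 − 1 = 1; critical value at α = 0.05 is 3.841.
Since 0.025 < 3.841, we fail to reject the null hypothesis — the data are consistent with the 15:1 ratio.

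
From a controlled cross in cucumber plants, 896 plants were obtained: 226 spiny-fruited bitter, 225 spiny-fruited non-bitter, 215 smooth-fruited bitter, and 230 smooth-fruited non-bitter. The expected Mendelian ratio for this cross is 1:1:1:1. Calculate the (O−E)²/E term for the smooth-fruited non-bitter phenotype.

Total ratio parts = 4. Expected numbers out of 896:
  spiny-fruited bitter: 896 × 1/4 = 224
  spiny-fruited non-bitter: 896 × 1/4 = 224
  smooth-fruited bitter: 896 × 1/4 = 224
  smooth-fruited non-bitter: 896 × 1/4 = 224
Contribution of smooth-fruited non-bitter: (230 − 224)² / 224 = 0.1607

0.161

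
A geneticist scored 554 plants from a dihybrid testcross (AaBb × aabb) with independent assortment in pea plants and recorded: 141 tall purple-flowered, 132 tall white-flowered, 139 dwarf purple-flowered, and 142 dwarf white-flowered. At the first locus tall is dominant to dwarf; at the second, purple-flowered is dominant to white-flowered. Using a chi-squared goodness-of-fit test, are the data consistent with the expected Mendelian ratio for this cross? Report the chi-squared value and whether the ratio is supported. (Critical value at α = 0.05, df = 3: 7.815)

0.440; consistent

A dihybrid testcross with independent assortment gives a 1:1:1:1 ratio.
The 1:1:1:1 ratio has 4 parts, so with N = 554 the expected counts are:
  tall purple-flowered: 554 × 1/4 = 138.5
  tall white-flowered: 554 × 1/4 = 138.5
  dwarf purple-flowered: 554 × 1/4 = 138.5
  dwarf white-flowered: 554 × 1/4 = 138.5
χ² = Σ (O − E)² / E
  tall purple-flowered: (141 − 138.5)² / 138.5 = 0.0451
  tall white-flowered: (132 − 138.5)² / 138.5 = 0.3051
  dwarf purple-flowered: (139 − 138.5)² / 138.5 = 0.0018
  dwarf white-flowered: (142 − 138.5)² / 138.5 = 0.0884
χ² = 0.0451 + 0.3051 + 0.0018 + 0.0884 = 0.4404 ≈ 0.440
Degrees of freedom = 4 − 1 = 3; critical value at α = 0.05 is 7.815.
Since 0.440 < 7.815, we fail to reject the null hypothesis — the data are consistent with the 1:1:1:1 ratio.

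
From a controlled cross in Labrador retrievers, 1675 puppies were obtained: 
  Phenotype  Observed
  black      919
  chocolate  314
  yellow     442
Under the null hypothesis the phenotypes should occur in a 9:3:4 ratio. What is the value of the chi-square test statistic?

Under the 9:3:4 hypothesis (Σ ratio = 16, N = 1675):
  black: 1675 × 9/16 = 942.1875
  chocolate: 1675 × 3/16 = 314.0625
  yellow: 1675 × 4/16 = 418.75
χ² = Σ (O − E)² / E
  black: (919 − 942.1875)² / 942.1875 = 0.5707
  chocolate: (314 − 314.0625)² / 314.0625 = 0.0000
  yellow: (442 − 418.75)² / 418.75 = 1.2909
χ² = 0.5707 + 0.0000 + 1.2909 = 1.8616 ≈ 1.862

1.862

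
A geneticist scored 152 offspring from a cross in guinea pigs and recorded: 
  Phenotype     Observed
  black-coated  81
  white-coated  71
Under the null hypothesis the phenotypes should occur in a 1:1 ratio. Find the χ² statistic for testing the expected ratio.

0.658

Total ratio parts = 2. Expected numbers out of 152:
  black-coated: 152 × 1/2 = 76
  white-coated: 152 × 1/2 = 76
χ² = Σ (O − E)² / E
  black-coated: (81 − 76)² / 76 = 0.3289
  white-coated: (71 − 76)² / 76 = 0.3289
χ² = 0.3289 + 0.3289 = 0.6578 ≈ 0.658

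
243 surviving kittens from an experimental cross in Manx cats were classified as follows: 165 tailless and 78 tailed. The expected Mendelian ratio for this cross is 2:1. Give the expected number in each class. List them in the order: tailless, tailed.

162, 81

Expected counts for N = 243 under a 2:1 ratio (total parts = 3):
  tailless: 243 × 2/3 = 162
  tailed: 243 × 1/3 = 81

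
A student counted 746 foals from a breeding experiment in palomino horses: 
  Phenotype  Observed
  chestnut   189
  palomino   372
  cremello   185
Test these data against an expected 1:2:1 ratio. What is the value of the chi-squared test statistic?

Total ratio parts = 4. Expected numbers out of 746:
  chestnut: 746 × 1/4 = 186.5
  palomino: 746 × 2/4 = 373
  cremello: 746 × 1/4 = 186.5
χ² = Σ (O − E)² / E
  chestnut: (189 − 186.5)² / 186.5 = 0.0335
  palomino: (372 − 373)² / 373 = 0.0027
  cremello: (185 − 186.5)² / 186.5 = 0.0121
χ² = 0.0335 + 0.0027 + 0.0121 = 0.0483 ≈ 0.048

0.048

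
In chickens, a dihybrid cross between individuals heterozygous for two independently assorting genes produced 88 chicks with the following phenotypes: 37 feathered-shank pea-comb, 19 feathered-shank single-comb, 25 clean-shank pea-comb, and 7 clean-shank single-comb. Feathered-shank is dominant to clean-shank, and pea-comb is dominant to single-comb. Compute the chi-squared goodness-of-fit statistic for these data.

A dihybrid F₂ with independent assortment and complete dominance at both loci gives a 9:3:3:1 phenotypic ratio.
Total ratio parts = 16. Expected numbers out of 88:
  feathered-shank pea-comb: 88 × 9/16 = 49.5
  feathered-shank single-comb: 88 × 3/16 = 16.5
  clean-shank pea-comb: 88 × 3/16 = 16.5
  clean-shank single-comb: 88 × 1/16 = 5.5
χ² = Σ (O − E)² / E
  feathered-shank pea-comb: (37 − 49.5)² / 49.5 = 3.1566
  feathered-shank single-comb: (19 − 16.5)² / 16.5 = 0.3788
  clean-shank pea-comb: (25 − 16.5)² / 16.5 = 4.3788
  clean-shank single-comb: (7 − 5.5)² / 5.5 = 0.4091
χ² = 3.1566 + 0.3788 + 4.3788 + 0.4091 = 8.3233 ≈ 8.323

8.323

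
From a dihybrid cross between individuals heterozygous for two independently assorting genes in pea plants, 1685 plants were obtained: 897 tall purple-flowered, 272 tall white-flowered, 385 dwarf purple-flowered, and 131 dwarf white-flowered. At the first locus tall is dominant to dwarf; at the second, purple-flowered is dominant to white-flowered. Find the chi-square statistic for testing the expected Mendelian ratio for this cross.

A dihybrid F₂ with independent assortment and complete dominance at both loci gives a 9:3:3:1 phenotypic ratio.
Expected counts for N = 1685 under a 9:3:3:1 ratio (total parts = 16):
  tall purple-flowered: 1685 × 9/16 = 947.8125
  tall white-flowered: 1685 × 3/16 = 315.9375
  dwarf purple-flowered: 1685 × 3/16 = 315.9375
  dwarf white-flowered: 1685 × 1/16 = 105.3125
χ² = Σ (O − E)² / E
  tall purple-flowered: (897 − 947.8125)² / 947.8125 = 2.7241
  tall white-flowered: (272 − 315.9375)² / 315.9375 = 6.1104
  dwarf purple-flowered: (385 − 315.9375)² / 315.9375 = 15.0967
  dwarf white-flowered: (131 − 105.3125)² / 105.3125 = 6.2656
χ² = 2.7241 + 6.1104 + 15.0967 + 6.2656 = 30.1968 ≈ 30.197

30.197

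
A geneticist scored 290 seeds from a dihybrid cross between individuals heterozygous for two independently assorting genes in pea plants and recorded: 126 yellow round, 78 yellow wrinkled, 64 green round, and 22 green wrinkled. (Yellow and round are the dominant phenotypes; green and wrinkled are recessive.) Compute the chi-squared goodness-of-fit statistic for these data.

21.246

A dihybrid F₂ with independent assortment and complete dominance at both loci gives a 9:3:3:1 phenotypic ratio.
Total ratio parts = 16. Expected numbers out of 290:
  yellow round: 290 × 9/16 = 163.125
  yellow wrinkled: 290 × 3/16 = 54.375
  green round: 290 × 3/16 = 54.375
  green wrinkled: 290 × 1/16 = 18.125
χ² = Σ (O − E)² / E
  yellow round: (126 − 163.125)² / 163.125 = 8.4491
  yellow wrinkled: (78 − 54.375)² / 54.375 = 10.2647
  green round: (64 − 54.375)² / 54.375 = 1.7037
  green wrinkled: (22 − 18.125)² / 18.125 = 0.8284
χ² = 8.4491 + 10.2647 + 1.7037 + 0.8284 = 21.2459 ≈ 21.246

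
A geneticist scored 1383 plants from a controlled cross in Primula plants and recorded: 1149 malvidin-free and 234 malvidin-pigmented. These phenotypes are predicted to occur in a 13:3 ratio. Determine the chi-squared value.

The 13:3 ratio has 16 parts, so with N = 1383 the expected counts are:
  malvidin-free: 1383 × 13/16 = 1123.6875
  malvidin-pigmented: 1383 × 3/16 = 259.3125
χ² = Σ (O − E)² / E
  malvidin-free: (1149 − 1123.6875)² / 1123.6875 = 0.5702
  malvidin-pigmented: (234 − 259.3125)² / 259.3125 = 2.4709
χ² = 0.5702 + 2.4709 = 3.0411 ≈ 3.041

3.041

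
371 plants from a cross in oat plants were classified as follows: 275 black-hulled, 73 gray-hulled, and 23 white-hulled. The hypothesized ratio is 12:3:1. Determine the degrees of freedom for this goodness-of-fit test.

2

A goodness-of-fit test with 3 phenotype classes has df = 3 − 1 = 2.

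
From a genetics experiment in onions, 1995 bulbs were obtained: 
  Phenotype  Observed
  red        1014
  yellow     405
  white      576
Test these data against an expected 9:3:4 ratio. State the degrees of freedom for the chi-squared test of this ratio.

A goodness-of-fit test with 3 phenotype classes has df = 3 − 1 = 2.

2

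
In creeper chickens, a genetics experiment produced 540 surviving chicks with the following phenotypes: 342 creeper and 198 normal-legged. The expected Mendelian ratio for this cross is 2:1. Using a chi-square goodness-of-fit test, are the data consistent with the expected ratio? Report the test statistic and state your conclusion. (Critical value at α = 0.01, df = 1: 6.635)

2.700; consistent

The 2:1 ratio has 3 parts, so with N = 540 the expected counts are:
  creeper: 540 × 2/3 = 360
  normal-legged: 540 × 1/3 = 180
χ² = Σ (O − E)² / E
  creeper: (342 − 360)² / 360 = 0.9000
  normal-legged: (198 − 180)² / 180 = 1.8000
χ² = 0.9000 + 1.8000 = 2.700
Degrees of freedom = 2 − 1 = 1; critical value at α = 0.01 is 6.635.
Since 2.700 < 6.635, we fail to reject the null hypothesis — the data are consistent with the 2:1 ratio.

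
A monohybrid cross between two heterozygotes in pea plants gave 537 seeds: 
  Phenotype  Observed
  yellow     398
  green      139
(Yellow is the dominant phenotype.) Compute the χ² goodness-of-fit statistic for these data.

0.224

For a monohybrid cross between heterozygotes with complete dominance, the expected phenotypic ratio is 3:1.
Under the 3:1 hypothesis (Σ ratio = 4, N = 537):
  yellow: 537 × 3/4 = 402.75
  green: 537 × 1/4 = 134.25
χ² = Σ (O − E)² / E
  yellow: (398 − 402.75)² / 402.75 = 0.0560
  green: (139 − 134.25)² / 134.25 = 0.1681
χ² = 0.0560 + 0.1681 = 0.2241 ≈ 0.224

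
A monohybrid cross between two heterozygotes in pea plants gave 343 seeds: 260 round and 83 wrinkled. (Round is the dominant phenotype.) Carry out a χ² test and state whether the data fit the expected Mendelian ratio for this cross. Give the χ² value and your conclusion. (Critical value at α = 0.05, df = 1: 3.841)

For a monohybrid cross between heterozygotes with complete dominance, the expected phenotypic ratio is 3:1.
Under the 3:1 hypothesis (Σ ratio = 4, N = 343):
  round: 343 × 3/4 = 257.25
  wrinkled: 343 × 1/4 = 85.75
χ² = Σ (O − E)² / E
  round: (260 − 257.25)² / 257.25 = 0.0294
  wrinkled: (83 − 85.75)² / 85.75 = 0.0882
χ² = 0.0294 + 0.0882 = 0.1176 ≈ 0.118
Degrees of freedom = 2 − 1 = 1; critical value at α = 0.05 is 3.841.
Since 0.118 < 3.841, we fail to reject the null hypothesis — the data are consistent with the 3:1 ratio.

0.118; consistent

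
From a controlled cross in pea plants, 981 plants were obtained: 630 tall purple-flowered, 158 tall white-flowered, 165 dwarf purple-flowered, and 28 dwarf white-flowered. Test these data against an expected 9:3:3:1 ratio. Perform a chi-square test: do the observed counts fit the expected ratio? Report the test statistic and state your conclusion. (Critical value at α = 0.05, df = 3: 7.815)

34.785; not consistent

Expected counts for N = 981 under a 9:3:3:1 ratio (total parts = 16):
  tall purple-flowered: 981 × 9/16 = 551.8125
  tall white-flowered: 981 × 3/16 = 183.9375
  dwarf purple-flowered: 981 × 3/16 = 183.9375
  dwarf white-flowered: 981 × 1/16 = 61.3125
χ² = Σ (O − E)² / E
  tall purple-flowered: (630 − 551.8125)² / 551.8125 = 11.0786
  tall white-flowered: (158 − 183.9375)² / 183.9375 = 3.6575
  dwarf purple-flowered: (165 − 183.9375)² / 183.9375 = 1.9497
  dwarf white-flowered: (28 − 61.3125)² / 61.3125 = 18.0995
χ² = 11.0786 + 3.6575 + 1.9497 + 18.0995 = 34.7853 ≈ 34.785
Degrees of freedom = 4 − 1 = 3; critical value at α = 0.05 is 7.815.
Since 34.785 > 7.815, we reject the null hypothesis — the data do not fit the 9:3:3:1 ratio.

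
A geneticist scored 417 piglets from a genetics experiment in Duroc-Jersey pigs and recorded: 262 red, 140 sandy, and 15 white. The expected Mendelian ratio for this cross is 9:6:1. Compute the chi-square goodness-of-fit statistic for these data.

9.620

Under the 9:6:1 hypothesis (Σ ratio = 16, N = 417):
  red: 417 × 9/16 = 234.5625
  sandy: 417 × 6/16 = 156.375
  white: 417 × 1/16 = 26.0625
χ² = Σ (O − E)² / E
  red: (262 − 234.5625)² / 234.5625 = 3.2094
  sandy: (140 − 156.375)² / 156.375 = 1.7147
  white: (15 − 26.0625)² / 26.0625 = 4.6956
χ² = 3.2094 + 1.7147 + 4.6956 = 9.6197 ≈ 9.620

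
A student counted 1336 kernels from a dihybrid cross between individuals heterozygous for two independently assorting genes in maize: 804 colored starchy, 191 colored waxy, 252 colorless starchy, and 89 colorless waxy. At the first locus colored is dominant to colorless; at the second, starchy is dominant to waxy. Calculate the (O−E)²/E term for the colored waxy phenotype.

14.133

A dihybrid F₂ with independent assortment and complete dominance at both loci gives a 9:3:3:1 phenotypic ratio.
Expected counts for N = 1336 under a 9:3:3:1 ratio (total parts = 16):
  colored starchy: 1336 × 9/16 = 751.5
  colored waxy: 1336 × 3/16 = 250.5
  colorless starchy: 1336 × 3/16 = 250.5
  colorless waxy: 1336 × 1/16 = 83.5
Contribution of colored waxy: (191 − 250.5)² / 250.5 = 14.1327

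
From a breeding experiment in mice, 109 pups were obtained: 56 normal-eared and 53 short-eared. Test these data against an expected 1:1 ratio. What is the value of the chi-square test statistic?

0.083

Total ratio parts = 2. Expected numbers out of 109:
  normal-eared: 109 × 1/2 = 54.5
  short-eared: 109 × 1/2 = 54.5
χ² = Σ (O − E)² / E
  normal-eared: (56 − 54.5)² / 54.5 = 0.0413
  short-eared: (53 − 54.5)² / 54.5 = 0.0413
χ² = 0.0413 + 0.0413 = 0.0826 ≈ 0.083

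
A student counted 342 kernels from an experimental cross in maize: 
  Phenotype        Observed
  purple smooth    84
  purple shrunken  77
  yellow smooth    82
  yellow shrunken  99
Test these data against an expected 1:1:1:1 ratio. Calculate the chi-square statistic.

Under the 1:1:1:1 hypothesis (Σ ratio = 4, N = 342):
  purple smooth: 342 × 1/4 = 85.5
  purple shrunken: 342 × 1/4 = 85.5
  yellow smooth: 342 × 1/4 = 85.5
  yellow shrunken: 342 × 1/4 = 85.5
χ² = Σ (O − E)² / E
  purple smooth: (84 − 85.5)² / 85.5 = 0.0263
  purple shrunken: (77 − 85.5)² / 85.5 = 0.8450
  yellow smooth: (82 − 85.5)² / 85.5 = 0.1433
  yellow shrunken: (99 − 85.5)² / 85.5 = 2.1316
χ² = 0.0263 + 0.8450 + 0.1433 + 2.1316 = 3.1462 ≈ 3.146

3.146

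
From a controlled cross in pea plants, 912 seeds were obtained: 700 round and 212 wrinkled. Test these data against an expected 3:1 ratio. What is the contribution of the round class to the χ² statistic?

Total ratio parts = 4. Expected numbers out of 912:
  round: 912 × 3/4 = 684
  wrinkled: 912 × 1/4 = 228
Contribution of round: (700 − 684)² / 684 = 0.3743

0.374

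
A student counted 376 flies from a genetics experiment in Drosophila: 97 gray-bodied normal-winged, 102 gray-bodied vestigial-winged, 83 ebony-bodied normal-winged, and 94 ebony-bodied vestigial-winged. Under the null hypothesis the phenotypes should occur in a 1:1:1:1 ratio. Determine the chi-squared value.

The 1:1:1:1 ratio has 4 parts, so with N = 376 the expected counts are:
  gray-bodied normal-winged: 376 × 1/4 = 94
  gray-bodied vestigial-winged: 376 × 1/4 = 94
  ebony-bodied normal-winged: 376 × 1/4 = 94
  ebony-bodied vestigial-winged: 376 × 1/4 = 94
χ² = Σ (O − E)² / E
  gray-bodied normal-winged: (97 − 94)² / 94 = 0.0957
  gray-bodied vestigial-winged: (102 − 94)² / 94 = 0.6809
  ebony-bodied normal-winged: (83 − 94)² / 94 = 1.2872
  ebony-bodied vestigial-winged: (94 − 94)² / 94 = 0.0000
χ² = 0.0957 + 0.6809 + 1.2872 + 0.0000 = 2.0638 ≈ 2.064

2.064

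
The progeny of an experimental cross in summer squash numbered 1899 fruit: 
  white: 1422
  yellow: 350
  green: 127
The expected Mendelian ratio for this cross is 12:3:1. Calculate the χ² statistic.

0.689

The 12:3:1 ratio has 16 parts, so with N = 1899 the expected counts are:
  white: 1899 × 12/16 = 1424.25
  yellow: 1899 × 3/16 = 356.0625
  green: 1899 × 1/16 = 118.6875
χ² = Σ (O − E)² / E
  white: (1422 − 1424.25)² / 1424.25 = 0.0036
  yellow: (350 − 356.0625)² / 356.0625 = 0.1032
  green: (127 − 118.6875)² / 118.6875 = 0.5822
χ² = 0.0036 + 0.1032 + 0.5822 = 0.689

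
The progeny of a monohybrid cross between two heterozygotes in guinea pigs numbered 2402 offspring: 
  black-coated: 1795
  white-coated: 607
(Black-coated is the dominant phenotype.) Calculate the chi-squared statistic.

For a monohybrid cross between heterozygotes with complete dominance, the expected phenotypic ratio is 3:1.
The 3:1 ratio has 4 parts, so with N = 2402 the expected counts are:
  black-coated: 2402 × 3/4 = 1801.5
  white-coated: 2402 × 1/4 = 600.5
χ² = Σ (O − E)² / E
  black-coated: (1795 − 1801.5)² / 1801.5 = 0.0235
  white-coated: (607 − 600.5)² / 600.5 = 0.0704
χ² = 0.0235 + 0.0704 = 0.0939 ≈ 0.094

0.094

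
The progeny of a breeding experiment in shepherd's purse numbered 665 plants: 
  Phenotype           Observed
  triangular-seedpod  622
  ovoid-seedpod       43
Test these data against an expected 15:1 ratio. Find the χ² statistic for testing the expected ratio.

Expected counts for N = 665 under a 15:1 ratio (total parts = 16):
  triangular-seedpod: 665 × 15/16 = 623.4375
  ovoid-seedpod: 665 × 1/16 = 41.5625
χ² = Σ (O − E)² / E
  triangular-seedpod: (622 − 623.4375)² / 623.4375 = 0.0033
  ovoid-seedpod: (43 − 41.5625)² / 41.5625 = 0.0497
χ² = 0.0033 + 0.0497 = 0.053

0.053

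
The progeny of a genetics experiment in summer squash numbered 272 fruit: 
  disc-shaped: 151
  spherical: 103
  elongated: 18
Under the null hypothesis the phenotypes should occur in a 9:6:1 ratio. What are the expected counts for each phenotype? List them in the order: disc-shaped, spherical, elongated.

153, 102, 17

The 9:6:1 ratio has 16 parts, so with N = 272 the expected counts are:
  disc-shaped: 272 × 9/16 = 153
  spherical: 272 × 6/16 = 102
  elongated: 272 × 1/16 = 17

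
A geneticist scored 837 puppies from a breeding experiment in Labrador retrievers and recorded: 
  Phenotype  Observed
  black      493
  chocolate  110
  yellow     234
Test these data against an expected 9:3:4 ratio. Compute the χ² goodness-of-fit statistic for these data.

The 9:3:4 ratio has 16 parts, so with N = 837 the expected counts are:
  black: 837 × 9/16 = 470.8125
  chocolate: 837 × 3/16 = 156.9375
  yellow: 837 × 4/16 = 209.25
χ² = Σ (O − E)² / E
  black: (493 − 470.8125)² / 470.8125 = 1.0456
  chocolate: (110 − 156.9375)² / 156.9375 = 14.0383
  yellow: (234 − 209.25)² / 209.25 = 2.9274
χ² = 1.0456 + 14.0383 + 2.9274 = 18.0113 ≈ 18.011

18.011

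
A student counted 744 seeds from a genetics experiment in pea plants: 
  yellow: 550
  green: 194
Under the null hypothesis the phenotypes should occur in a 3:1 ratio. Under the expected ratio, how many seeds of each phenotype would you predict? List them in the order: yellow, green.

Total ratio parts = 4. Expected numbers out of 744:
  yellow: 744 × 3/4 = 558
  green: 744 × 1/4 = 186

558, 186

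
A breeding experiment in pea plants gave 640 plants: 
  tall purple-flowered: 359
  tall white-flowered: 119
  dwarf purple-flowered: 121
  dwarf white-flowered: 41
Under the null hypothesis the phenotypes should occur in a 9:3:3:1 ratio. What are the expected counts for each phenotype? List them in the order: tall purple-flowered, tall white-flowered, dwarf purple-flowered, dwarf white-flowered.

Expected counts for N = 640 under a 9:3:3:1 ratio (total parts = 16):
  tall purple-flowered: 640 × 9/16 = 360
  tall white-flowered: 640 × 3/16 = 120
  dwarf purple-flowered: 640 × 3/16 = 120
  dwarf white-flowered: 640 × 1/16 = 40

360, 120, 120, 40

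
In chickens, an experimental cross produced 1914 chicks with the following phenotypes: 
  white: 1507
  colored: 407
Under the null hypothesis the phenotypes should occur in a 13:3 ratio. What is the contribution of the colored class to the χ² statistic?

6.454

Total ratio parts = 16. Expected numbers out of 1914:
  white: 1914 × 13/16 = 1555.125
  colored: 1914 × 3/16 = 358.875
Contribution of colored: (407 − 358.875)² / 358.875 = 6.4535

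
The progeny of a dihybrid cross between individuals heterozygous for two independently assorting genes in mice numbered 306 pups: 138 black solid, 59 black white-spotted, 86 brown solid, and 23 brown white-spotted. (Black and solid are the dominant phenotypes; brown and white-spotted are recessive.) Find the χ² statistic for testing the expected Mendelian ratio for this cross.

A dihybrid F₂ with independent assortment and complete dominance at both loci gives a 9:3:3:1 phenotypic ratio.
Under the 9:3:3:1 hypothesis (Σ ratio = 16, N = 306):
  black solid: 306 × 9/16 = 172.125
  black white-spotted: 306 × 3/16 = 57.375
  brown solid: 306 × 3/16 = 57.375
  brown white-spotted: 306 × 1/16 = 19.125
χ² = Σ (O − E)² / E
  black solid: (138 − 172.125)² / 172.125 = 6.7655
  black white-spotted: (59 − 57.375)² / 57.375 = 0.0460
  brown solid: (86 − 57.375)² / 57.375 = 14.2813
  brown white-spotted: (23 − 19.125)² / 19.125 = 0.7851
χ² = 6.7655 + 0.0460 + 14.2813 + 0.7851 = 21.8779 ≈ 21.878

21.878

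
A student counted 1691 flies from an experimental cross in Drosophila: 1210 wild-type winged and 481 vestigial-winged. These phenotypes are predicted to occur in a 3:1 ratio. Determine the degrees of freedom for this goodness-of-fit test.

1

A goodness-of-fit test with 2 phenotype classes has df = 2 − 1 = 1.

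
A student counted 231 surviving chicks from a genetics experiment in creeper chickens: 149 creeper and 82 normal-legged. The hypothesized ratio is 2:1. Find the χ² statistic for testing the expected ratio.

The 2:1 ratio has 3 parts, so with N = 231 the expected counts are:
  creeper: 231 × 2/3 = 154
  normal-legged: 231 × 1/3 = 77
χ² = Σ (O − E)² / E
  creeper: (149 − 154)² / 154 = 0.1623
  normal-legged: (82 − 77)² / 77 = 0.3247
χ² = 0.1623 + 0.3247 = 0.487

0.487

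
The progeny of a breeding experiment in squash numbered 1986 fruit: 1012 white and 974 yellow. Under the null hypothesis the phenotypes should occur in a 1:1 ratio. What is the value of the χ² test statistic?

0.727

Total ratio parts = 2. Expected numbers out of 1986:
  white: 1986 × 1/2 = 993
  yellow: 1986 × 1/2 = 993
χ² = Σ (O − E)² / E
  white: (1012 − 993)² / 993 = 0.3635
  yellow: (974 − 993)² / 993 = 0.3635
χ² = 0.3635 + 0.3635 = 0.727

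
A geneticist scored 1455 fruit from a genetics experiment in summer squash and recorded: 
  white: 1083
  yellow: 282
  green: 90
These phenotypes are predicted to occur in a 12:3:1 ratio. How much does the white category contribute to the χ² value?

0.062

Expected counts for N = 1455 under a 12:3:1 ratio (total parts = 16):
  white: 1455 × 12/16 = 1091.25
  yellow: 1455 × 3/16 = 272.8125
  green: 1455 × 1/16 = 90.9375
Contribution of white: (1083 − 1091.25)² / 1091.25 = 0.0624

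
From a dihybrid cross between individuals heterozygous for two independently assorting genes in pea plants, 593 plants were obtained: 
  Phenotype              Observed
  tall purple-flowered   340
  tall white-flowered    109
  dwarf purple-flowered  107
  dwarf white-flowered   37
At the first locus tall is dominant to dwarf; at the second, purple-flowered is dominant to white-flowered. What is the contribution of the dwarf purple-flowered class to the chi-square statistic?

A dihybrid F₂ with independent assortment and complete dominance at both loci gives a 9:3:3:1 phenotypic ratio.
Total ratio parts = 16. Expected numbers out of 593:
  tall purple-flowered: 593 × 9/16 = 333.5625
  tall white-flowered: 593 × 3/16 = 111.1875
  dwarf purple-flowered: 593 × 3/16 = 111.1875
  dwarf white-flowered: 593 × 1/16 = 37.0625
Contribution of dwarf purple-flowered: (107 − 111.1875)² / 111.1875 = 0.1577

0.158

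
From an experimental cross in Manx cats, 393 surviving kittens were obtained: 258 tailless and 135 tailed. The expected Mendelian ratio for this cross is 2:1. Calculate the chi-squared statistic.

Total ratio parts = 3. Expected numbers out of 393:
  tailless: 393 × 2/3 = 262
  tailed: 393 × 1/3 = 131
χ² = Σ (O − E)² / E
  tailless: (258 − 262)² / 262 = 0.0611
  tailed: (135 − 131)² / 131 = 0.1221
χ² = 0.0611 + 0.1221 = 0.1832 ≈ 0.183

0.183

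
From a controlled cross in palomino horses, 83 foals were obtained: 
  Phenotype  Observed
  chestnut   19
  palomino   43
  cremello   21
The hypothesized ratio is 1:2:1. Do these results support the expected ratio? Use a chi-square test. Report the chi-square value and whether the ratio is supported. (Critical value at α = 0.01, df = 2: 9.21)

Expected counts for N = 83 under a 1:2:1 ratio (total parts = 4):
  chestnut: 83 × 1/4 = 20.75
  palomino: 83 × 2/4 = 41.5
  cremello: 83 × 1/4 = 20.75
χ² = Σ (O − E)² / E
  chestnut: (19 − 20.75)² / 20.75 = 0.1476
  palomino: (43 − 41.5)² / 41.5 = 0.0542
  cremello: (21 − 20.75)² / 20.75 = 0.0030
χ² = 0.1476 + 0.0542 + 0.0030 = 0.2048 ≈ 0.205
Degrees of freedom = 3 − 1 = 2; critical value at α = 0.01 is 9.21.
Since 0.205 < 9.21, we fail to reject the null hypothesis — the data are consistent with the 1:2:1 ratio.

0.205; consistent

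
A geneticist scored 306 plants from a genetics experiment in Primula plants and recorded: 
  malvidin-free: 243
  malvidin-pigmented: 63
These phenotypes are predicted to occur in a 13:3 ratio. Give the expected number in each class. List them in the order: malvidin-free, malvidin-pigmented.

The 13:3 ratio has 16 parts, so with N = 306 the expected counts are:
  malvidin-free: 306 × 13/16 = 248.625
  malvidin-pigmented: 306 × 3/16 = 57.375

248.625, 57.375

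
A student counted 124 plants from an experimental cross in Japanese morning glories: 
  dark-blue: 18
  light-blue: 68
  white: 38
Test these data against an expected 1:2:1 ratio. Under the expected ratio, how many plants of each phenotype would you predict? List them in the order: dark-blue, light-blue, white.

31, 62, 31

Expected counts for N = 124 under a 1:2:1 ratio (total parts = 4):
  dark-blue: 124 × 1/4 = 31
  light-blue: 124 × 2/4 = 62
  white: 124 × 1/4 = 31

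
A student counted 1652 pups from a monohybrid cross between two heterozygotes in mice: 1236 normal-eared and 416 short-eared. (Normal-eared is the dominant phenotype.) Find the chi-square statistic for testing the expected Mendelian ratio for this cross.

For a monohybrid cross between heterozygotes with complete dominance, the expected phenotypic ratio is 3:1.
Total ratio parts = 4. Expected numbers out of 1652:
  normal-eared: 1652 × 3/4 = 1239
  short-eared: 1652 × 1/4 = 413
χ² = Σ (O − E)² / E
  normal-eared: (1236 − 1239)² / 1239 = 0.0073
  short-eared: (416 − 413)² / 413 = 0.0218
χ² = 0.0073 + 0.0218 = 0.0291 ≈ 0.029

0.029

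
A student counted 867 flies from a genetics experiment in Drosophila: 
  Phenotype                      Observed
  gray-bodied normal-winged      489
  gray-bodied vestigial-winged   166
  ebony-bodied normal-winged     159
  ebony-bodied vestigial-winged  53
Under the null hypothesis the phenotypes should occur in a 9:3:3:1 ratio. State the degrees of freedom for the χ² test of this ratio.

A goodness-of-fit test with 4 phenotype classes has df = 4 − 1 = 3.

3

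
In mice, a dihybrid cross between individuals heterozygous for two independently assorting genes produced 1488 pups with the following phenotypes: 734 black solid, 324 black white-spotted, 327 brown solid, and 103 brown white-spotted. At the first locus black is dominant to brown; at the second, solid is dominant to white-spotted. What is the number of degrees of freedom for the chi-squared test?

3

A dihybrid F₂ with independent assortment and complete dominance at both loci gives a 9:3:3:1 phenotypic ratio.
A goodness-of-fit test with 4 phenotype classes has df = 4 − 1 = 3.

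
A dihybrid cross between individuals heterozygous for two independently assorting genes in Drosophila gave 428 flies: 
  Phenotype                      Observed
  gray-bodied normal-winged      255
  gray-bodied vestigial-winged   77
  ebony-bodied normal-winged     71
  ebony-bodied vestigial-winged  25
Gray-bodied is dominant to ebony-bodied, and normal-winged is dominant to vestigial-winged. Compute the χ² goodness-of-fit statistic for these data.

2.156

A dihybrid F₂ with independent assortment and complete dominance at both loci gives a 9:3:3:1 phenotypic ratio.
Expected counts for N = 428 under a 9:3:3:1 ratio (total parts = 16):
  gray-bodied normal-winged: 428 × 9/16 = 240.75
  gray-bodied vestigial-winged: 428 × 3/16 = 80.25
  ebony-bodied normal-winged: 428 × 3/16 = 80.25
  ebony-bodied vestigial-winged: 428 × 1/16 = 26.75
χ² = Σ (O − E)² / E
  gray-bodied normal-winged: (255 − 240.75)² / 240.75 = 0.8435
  gray-bodied vestigial-winged: (77 − 80.25)² / 80.25 = 0.1316
  ebony-bodied normal-winged: (71 − 80.25)² / 80.25 = 1.0662
  ebony-bodied vestigial-winged: (25 − 26.75)² / 26.75 = 0.1145
χ² = 0.8435 + 0.1316 + 1.0662 + 0.1145 = 2.1558 ≈ 2.156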